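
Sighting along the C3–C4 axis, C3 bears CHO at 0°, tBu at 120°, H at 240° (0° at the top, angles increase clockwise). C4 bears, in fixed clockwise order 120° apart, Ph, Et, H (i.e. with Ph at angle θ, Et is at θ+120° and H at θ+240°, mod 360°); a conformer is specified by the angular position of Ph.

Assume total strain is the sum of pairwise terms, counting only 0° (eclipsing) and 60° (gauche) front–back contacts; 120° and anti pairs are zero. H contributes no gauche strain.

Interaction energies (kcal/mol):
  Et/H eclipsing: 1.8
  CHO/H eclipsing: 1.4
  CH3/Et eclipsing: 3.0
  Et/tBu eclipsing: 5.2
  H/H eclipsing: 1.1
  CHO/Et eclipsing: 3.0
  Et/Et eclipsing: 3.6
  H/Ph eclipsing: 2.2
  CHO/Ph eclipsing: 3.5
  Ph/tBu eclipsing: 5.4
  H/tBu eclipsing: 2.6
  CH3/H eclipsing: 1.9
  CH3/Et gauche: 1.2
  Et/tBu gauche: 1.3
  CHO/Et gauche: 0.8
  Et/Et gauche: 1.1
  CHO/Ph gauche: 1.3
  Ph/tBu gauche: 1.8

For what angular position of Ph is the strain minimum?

Ph at 0° is eclipsed. CHO at 0° is eclipsed with Ph at 0° (3.5); tBu at 120° is eclipsed with Et at 120° (5.2); H at 240° is eclipsed with H at 240° (1.1). Total 9.8 kcal/mol.
Ph at 60° is staggered. CHO at 0° is gauche with Ph at 60° (1.3); tBu at 120° is gauche with Ph at 60° (1.8); tBu at 120° is gauche with Et at 180° (1.3). Total 4.4 kcal/mol.
Ph at 120° is eclipsed. CHO at 0° is eclipsed with H at 0° (1.4); tBu at 120° is eclipsed with Ph at 120° (5.4); H at 240° is eclipsed with Et at 240° (1.8). Total 8.6 kcal/mol.
Ph at 180° is staggered. CHO at 0° is gauche with Et at 300° (0.8); tBu at 120° is gauche with Ph at 180° (1.8). Total 2.6 kcal/mol.
Ph at 240° is eclipsed. CHO at 0° is eclipsed with Et at 0° (3.0); tBu at 120° is eclipsed with H at 120° (2.6); H at 240° is eclipsed with Ph at 240° (2.2). Total 7.8 kcal/mol.
Ph at 300° is staggered. CHO at 0° is gauche with Ph at 300° (1.3); CHO at 0° is gauche with Et at 60° (0.8); tBu at 120° is gauche with Et at 60° (1.3). Total 3.4 kcal/mol.
The minimum (2.6 kcal/mol) occurs with Ph at 180°.

180°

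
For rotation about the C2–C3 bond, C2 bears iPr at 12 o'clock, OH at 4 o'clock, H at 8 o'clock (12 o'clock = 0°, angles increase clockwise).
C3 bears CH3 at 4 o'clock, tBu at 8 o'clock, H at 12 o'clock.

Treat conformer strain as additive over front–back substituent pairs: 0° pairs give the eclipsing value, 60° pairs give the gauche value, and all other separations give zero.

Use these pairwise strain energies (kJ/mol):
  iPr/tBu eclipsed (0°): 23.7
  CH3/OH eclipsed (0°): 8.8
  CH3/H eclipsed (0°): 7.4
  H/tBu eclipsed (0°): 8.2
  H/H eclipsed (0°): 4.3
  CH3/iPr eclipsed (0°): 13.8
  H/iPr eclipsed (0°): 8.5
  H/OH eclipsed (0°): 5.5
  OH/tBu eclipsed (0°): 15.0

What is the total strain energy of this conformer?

This conformer is eclipsed. iPr at 0° is eclipsed with H at 0° (8.5); OH at 120° is eclipsed with CH3 at 120° (8.8); H at 240° is eclipsed with tBu at 240° (8.2). Total 25.5 kJ/mol.

25.5 kJ/mol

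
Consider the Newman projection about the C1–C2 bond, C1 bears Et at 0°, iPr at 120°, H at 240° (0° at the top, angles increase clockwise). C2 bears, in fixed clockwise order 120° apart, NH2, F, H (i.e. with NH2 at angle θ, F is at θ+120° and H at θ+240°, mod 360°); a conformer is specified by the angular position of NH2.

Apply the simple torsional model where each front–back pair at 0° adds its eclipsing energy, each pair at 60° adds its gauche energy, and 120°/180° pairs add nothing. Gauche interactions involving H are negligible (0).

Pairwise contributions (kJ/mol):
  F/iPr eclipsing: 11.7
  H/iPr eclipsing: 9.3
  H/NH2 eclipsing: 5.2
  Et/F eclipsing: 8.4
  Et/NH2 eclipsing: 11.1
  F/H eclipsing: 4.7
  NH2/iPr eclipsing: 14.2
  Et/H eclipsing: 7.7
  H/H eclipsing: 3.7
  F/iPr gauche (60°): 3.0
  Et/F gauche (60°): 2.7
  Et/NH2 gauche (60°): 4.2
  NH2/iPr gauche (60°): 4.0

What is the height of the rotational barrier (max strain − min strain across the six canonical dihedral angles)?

NH2 at 0° is eclipsed. Et at 0° is eclipsed with NH2 at 0° (11.1); iPr at 120° is eclipsed with F at 120° (11.7); H at 240° is eclipsed with H at 240° (3.7). Total 26.5 kJ/mol.
NH2 at 60° is staggered. Et at 0° is gauche with NH2 at 60° (4.2); iPr at 120° is gauche with NH2 at 60° (4.0); iPr at 120° is gauche with F at 180° (3.0). Total 11.2 kJ/mol.
NH2 at 120° is eclipsed. Et at 0° is eclipsed with H at 0° (7.7); iPr at 120° is eclipsed with NH2 at 120° (14.2); H at 240° is eclipsed with F at 240° (4.7). Total 26.6 kJ/mol.
NH2 at 180° is staggered. Et at 0° is gauche with F at 300° (2.7); iPr at 120° is gauche with NH2 at 180° (4.0). Total 6.7 kJ/mol.
NH2 at 240° is eclipsed. Et at 0° is eclipsed with F at 0° (8.4); iPr at 120° is eclipsed with H at 120° (9.3); H at 240° is eclipsed with NH2 at 240° (5.2). Total 22.9 kJ/mol.
NH2 at 300° is staggered. Et at 0° is gauche with NH2 at 300° (4.2); Et at 0° is gauche with F at 60° (2.7); iPr at 120° is gauche with F at 60° (3.0). Total 9.9 kJ/mol.
Max at 120° (26.6 kJ/mol), min at 180° (6.7 kJ/mol); barrier = 19.9 kJ/mol.

19.9 kJ/mol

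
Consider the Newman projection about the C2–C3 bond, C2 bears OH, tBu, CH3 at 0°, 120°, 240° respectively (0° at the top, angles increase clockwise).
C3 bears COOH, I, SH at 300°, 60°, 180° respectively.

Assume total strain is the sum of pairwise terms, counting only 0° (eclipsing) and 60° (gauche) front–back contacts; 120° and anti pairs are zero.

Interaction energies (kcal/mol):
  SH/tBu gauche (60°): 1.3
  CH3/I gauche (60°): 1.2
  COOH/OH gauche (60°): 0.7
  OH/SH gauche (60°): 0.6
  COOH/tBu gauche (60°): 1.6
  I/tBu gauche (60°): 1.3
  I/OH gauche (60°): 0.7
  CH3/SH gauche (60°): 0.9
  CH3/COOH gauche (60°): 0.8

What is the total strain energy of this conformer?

5.7 kcal/mol

This conformer (staggered): OH–COOH gauche, OH–I gauche, tBu–I gauche, tBu–SH gauche, CH3–COOH gauche, CH3–SH gauche; 0.7 + 0.7 + 1.3 + 1.3 + 0.8 + 0.9 = 5.7 kcal/mol.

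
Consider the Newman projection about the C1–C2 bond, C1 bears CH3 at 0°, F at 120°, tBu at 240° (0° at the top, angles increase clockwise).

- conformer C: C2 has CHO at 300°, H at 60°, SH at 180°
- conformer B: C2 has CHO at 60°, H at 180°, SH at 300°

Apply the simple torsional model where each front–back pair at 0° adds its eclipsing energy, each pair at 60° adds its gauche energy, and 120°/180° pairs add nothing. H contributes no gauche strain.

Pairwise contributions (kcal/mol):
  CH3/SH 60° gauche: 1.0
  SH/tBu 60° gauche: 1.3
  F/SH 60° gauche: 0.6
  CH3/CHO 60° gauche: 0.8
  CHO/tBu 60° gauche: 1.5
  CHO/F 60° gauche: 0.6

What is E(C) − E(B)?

C (staggered): CH3–CHO gauche, F–SH gauche, tBu–CHO gauche, tBu–SH gauche; 0.8 + 0.6 + 1.5 + 1.3 = 4.2 kcal/mol.
B (staggered): CH3–CHO gauche, CH3–SH gauche, F–CHO gauche, tBu–SH gauche; 0.8 + 1.0 + 0.6 + 1.3 = 3.7 kcal/mol.
E(C) − E(B) = 4.2 − 3.7 = +0.5 kcal/mol.

+0.5 kcal/mol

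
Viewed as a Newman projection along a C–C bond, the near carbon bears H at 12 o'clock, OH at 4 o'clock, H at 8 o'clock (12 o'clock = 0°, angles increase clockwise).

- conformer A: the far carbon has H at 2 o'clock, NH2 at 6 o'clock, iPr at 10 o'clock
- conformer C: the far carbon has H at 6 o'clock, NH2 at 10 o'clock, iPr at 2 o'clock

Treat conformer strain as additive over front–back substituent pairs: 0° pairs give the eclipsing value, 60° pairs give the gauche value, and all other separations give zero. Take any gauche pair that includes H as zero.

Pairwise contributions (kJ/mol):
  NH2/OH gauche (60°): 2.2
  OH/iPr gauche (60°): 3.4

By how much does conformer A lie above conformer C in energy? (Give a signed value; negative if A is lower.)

-1.2 kJ/mol

A (staggered): OH(120°)/NH2(180°) gauche 2.2 → 2.2 kJ/mol.
C (staggered): OH(120°)/iPr(60°) gauche 3.4 → 3.4 kJ/mol.
E(A) − E(C) = 2.2 − 3.4 = -1.2 kJ/mol.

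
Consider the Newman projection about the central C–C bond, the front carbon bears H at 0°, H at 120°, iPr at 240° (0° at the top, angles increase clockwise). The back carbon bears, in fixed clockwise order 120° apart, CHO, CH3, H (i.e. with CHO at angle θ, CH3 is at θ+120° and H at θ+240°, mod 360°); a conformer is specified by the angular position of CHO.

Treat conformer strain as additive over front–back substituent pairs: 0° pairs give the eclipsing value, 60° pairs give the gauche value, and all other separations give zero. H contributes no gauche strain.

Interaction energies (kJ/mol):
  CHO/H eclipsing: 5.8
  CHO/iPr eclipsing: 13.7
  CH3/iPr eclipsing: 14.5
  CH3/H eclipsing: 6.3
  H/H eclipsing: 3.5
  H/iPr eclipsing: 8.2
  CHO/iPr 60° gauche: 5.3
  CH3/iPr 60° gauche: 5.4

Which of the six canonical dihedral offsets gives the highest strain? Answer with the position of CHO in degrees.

120°

CHO at 0° (eclipsed): H–CHO eclipsed, H–CH3 eclipsed, iPr–H eclipsed; 5.8 + 6.3 + 8.2 = 20.3 kJ/mol.
CHO at 60° (staggered): iPr–CH3 gauche; 5.4 = 5.4 kJ/mol.
CHO at 120° (eclipsed): H–H eclipsed, H–CHO eclipsed, iPr–CH3 eclipsed; 3.5 + 5.8 + 14.5 = 23.8 kJ/mol.
CHO at 180° (staggered): iPr–CHO gauche, iPr–CH3 gauche; 5.3 + 5.4 = 10.7 kJ/mol.
CHO at 240° (eclipsed): H–CH3 eclipsed, H–H eclipsed, iPr–CHO eclipsed; 6.3 + 3.5 + 13.7 = 23.5 kJ/mol.
CHO at 300° (staggered): iPr–CHO gauche; 5.3 = 5.3 kJ/mol.
The maximum (23.8 kJ/mol) occurs with CHO at 120°.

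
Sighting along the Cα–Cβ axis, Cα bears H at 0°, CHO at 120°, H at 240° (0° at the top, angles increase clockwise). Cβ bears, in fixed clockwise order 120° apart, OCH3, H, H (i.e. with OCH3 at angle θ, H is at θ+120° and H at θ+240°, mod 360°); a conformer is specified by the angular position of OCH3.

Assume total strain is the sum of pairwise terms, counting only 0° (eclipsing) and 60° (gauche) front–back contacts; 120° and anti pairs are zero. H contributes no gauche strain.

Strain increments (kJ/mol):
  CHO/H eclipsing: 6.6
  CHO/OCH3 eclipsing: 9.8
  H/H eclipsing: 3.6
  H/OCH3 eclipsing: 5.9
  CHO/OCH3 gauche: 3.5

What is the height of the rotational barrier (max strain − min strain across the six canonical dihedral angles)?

17.0 kJ/mol

OCH3 at 0° (eclipsed): H–OCH3 eclipsed, CHO–H eclipsed, H–H eclipsed; 5.9 + 6.6 + 3.6 = 16.1 kJ/mol.
OCH3 at 60° (staggered): CHO–OCH3 gauche; 3.5 = 3.5 kJ/mol.
OCH3 at 120° (eclipsed): H–H eclipsed, CHO–OCH3 eclipsed, H–H eclipsed; 3.6 + 9.8 + 3.6 = 17.0 kJ/mol.
OCH3 at 180° (staggered): CHO–OCH3 gauche; 3.5 = 3.5 kJ/mol.
OCH3 at 240° (eclipsed): H–H eclipsed, CHO–H eclipsed, H–OCH3 eclipsed; 3.6 + 6.6 + 5.9 = 16.1 kJ/mol.
OCH3 at 300° (staggered): no non-H gauche contacts → 0.0 kJ/mol.
Max at 120° (17.0 kJ/mol), min at 300° (0.0 kJ/mol); barrier = 17.0 kJ/mol.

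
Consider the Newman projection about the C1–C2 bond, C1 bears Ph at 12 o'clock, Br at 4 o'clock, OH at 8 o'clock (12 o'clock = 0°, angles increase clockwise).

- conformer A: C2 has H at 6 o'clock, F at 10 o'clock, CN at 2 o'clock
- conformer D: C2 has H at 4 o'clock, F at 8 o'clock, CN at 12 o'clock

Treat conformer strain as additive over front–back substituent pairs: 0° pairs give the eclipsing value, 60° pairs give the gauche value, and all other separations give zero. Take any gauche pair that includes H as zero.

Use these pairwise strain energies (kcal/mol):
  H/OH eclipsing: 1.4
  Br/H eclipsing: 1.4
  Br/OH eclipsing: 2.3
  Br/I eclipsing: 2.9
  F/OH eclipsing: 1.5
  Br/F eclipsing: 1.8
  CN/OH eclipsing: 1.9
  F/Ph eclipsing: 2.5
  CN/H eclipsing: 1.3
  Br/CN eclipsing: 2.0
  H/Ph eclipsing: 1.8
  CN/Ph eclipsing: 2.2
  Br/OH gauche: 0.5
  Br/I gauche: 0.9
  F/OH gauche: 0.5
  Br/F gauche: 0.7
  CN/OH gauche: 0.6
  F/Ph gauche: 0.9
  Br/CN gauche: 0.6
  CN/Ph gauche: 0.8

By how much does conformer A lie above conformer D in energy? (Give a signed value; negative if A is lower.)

-2.3 kcal/mol

A is staggered. Ph at 0° is gauche with F at 300° (0.9); Ph at 0° is gauche with CN at 60° (0.8); Br at 120° is gauche with CN at 60° (0.6); OH at 240° is gauche with F at 300° (0.5). Total 2.8 kcal/mol.
D is eclipsed. Ph at 0° is eclipsed with CN at 0° (2.2); Br at 120° is eclipsed with H at 120° (1.4); OH at 240° is eclipsed with F at 240° (1.5). Total 5.1 kcal/mol.
E(A) − E(D) = 2.8 − 5.1 = -2.3 kcal/mol.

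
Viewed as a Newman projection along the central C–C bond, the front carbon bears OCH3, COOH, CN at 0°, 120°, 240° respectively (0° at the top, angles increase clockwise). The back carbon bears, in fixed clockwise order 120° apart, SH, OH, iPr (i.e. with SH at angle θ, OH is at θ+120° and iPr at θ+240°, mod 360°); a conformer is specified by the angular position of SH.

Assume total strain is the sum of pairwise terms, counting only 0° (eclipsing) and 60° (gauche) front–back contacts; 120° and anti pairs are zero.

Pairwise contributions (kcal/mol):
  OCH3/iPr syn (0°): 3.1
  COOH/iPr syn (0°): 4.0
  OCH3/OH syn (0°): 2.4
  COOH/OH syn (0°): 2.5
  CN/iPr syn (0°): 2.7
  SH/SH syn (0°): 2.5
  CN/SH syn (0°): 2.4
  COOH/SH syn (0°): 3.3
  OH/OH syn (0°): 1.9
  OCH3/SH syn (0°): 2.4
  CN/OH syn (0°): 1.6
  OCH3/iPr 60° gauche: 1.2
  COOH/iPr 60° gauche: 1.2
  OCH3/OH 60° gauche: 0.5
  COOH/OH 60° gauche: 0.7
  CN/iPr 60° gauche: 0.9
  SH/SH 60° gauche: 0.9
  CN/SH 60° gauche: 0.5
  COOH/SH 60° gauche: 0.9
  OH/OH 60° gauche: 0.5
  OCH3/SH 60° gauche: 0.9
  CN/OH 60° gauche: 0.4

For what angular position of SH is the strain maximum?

SH at 0° (eclipsed): OCH3(0°)/SH(0°) eclipsed 2.4; COOH(120°)/OH(120°) eclipsed 2.5; CN(240°)/iPr(240°) eclipsed 2.7 → 7.6 kcal/mol.
SH at 60° (staggered): OCH3(0°)/SH(60°) gauche 0.9; OCH3(0°)/iPr(300°) gauche 1.2; COOH(120°)/SH(60°) gauche 0.9; COOH(120°)/OH(180°) gauche 0.7; CN(240°)/OH(180°) gauche 0.4; CN(240°)/iPr(300°) gauche 0.9 → 5.0 kcal/mol.
SH at 120° (eclipsed): OCH3(0°)/iPr(0°) eclipsed 3.1; COOH(120°)/SH(120°) eclipsed 3.3; CN(240°)/OH(240°) eclipsed 1.6 → 8.0 kcal/mol.
SH at 180° (staggered): OCH3(0°)/OH(300°) gauche 0.5; OCH3(0°)/iPr(60°) gauche 1.2; COOH(120°)/SH(180°) gauche 0.9; COOH(120°)/iPr(60°) gauche 1.2; CN(240°)/SH(180°) gauche 0.5; CN(240°)/OH(300°) gauche 0.4 → 4.7 kcal/mol.
SH at 240° (eclipsed): OCH3(0°)/OH(0°) eclipsed 2.4; COOH(120°)/iPr(120°) eclipsed 4.0; CN(240°)/SH(240°) eclipsed 2.4 → 8.8 kcal/mol.
SH at 300° (staggered): OCH3(0°)/SH(300°) gauche 0.9; OCH3(0°)/OH(60°) gauche 0.5; COOH(120°)/OH(60°) gauche 0.7; COOH(120°)/iPr(180°) gauche 1.2; CN(240°)/SH(300°) gauche 0.5; CN(240°)/iPr(180°) gauche 0.9 → 4.7 kcal/mol.
The maximum (8.8 kcal/mol) occurs with SH at 240°.

240°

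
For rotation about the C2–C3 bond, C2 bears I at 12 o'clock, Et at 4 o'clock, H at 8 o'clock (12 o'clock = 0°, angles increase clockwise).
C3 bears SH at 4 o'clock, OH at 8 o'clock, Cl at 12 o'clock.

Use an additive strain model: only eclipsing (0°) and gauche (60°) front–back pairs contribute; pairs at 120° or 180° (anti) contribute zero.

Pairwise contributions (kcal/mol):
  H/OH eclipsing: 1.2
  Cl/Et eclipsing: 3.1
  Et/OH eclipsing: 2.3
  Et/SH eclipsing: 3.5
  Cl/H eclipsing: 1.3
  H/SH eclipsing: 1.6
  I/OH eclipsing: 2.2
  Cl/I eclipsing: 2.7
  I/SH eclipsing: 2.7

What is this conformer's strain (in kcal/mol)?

7.4 kcal/mol

This conformer (eclipsed): I(0°)/Cl(0°) eclipsed 2.7; Et(120°)/SH(120°) eclipsed 3.5; H(240°)/OH(240°) eclipsed 1.2 → 7.4 kcal/mol.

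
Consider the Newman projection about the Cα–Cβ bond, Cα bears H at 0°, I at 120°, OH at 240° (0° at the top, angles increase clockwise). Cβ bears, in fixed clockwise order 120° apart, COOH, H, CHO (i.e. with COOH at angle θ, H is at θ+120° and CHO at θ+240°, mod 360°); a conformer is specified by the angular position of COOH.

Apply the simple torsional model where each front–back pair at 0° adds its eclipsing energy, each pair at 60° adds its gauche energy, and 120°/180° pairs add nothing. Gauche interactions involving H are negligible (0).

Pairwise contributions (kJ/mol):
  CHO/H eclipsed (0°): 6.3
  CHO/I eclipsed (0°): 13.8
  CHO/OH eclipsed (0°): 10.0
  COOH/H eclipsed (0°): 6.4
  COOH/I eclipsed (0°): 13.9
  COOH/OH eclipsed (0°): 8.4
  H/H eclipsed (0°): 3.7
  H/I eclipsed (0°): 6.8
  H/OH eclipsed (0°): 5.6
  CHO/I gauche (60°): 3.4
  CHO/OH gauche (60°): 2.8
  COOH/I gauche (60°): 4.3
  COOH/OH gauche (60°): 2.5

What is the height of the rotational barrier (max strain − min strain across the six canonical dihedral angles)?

COOH at 0° (eclipsed): H–COOH eclipsed, I–H eclipsed, OH–CHO eclipsed; 6.4 + 6.8 + 10.0 = 23.2 kJ/mol.
COOH at 60° (staggered): I–COOH gauche, OH–CHO gauche; 4.3 + 2.8 = 7.1 kJ/mol.
COOH at 120° (eclipsed): H–CHO eclipsed, I–COOH eclipsed, OH–H eclipsed; 6.3 + 13.9 + 5.6 = 25.8 kJ/mol.
COOH at 180° (staggered): I–COOH gauche, I–CHO gauche, OH–COOH gauche; 4.3 + 3.4 + 2.5 = 10.2 kJ/mol.
COOH at 240° (eclipsed): H–H eclipsed, I–CHO eclipsed, OH–COOH eclipsed; 3.7 + 13.8 + 8.4 = 25.9 kJ/mol.
COOH at 300° (staggered): I–CHO gauche, OH–COOH gauche, OH–CHO gauche; 3.4 + 2.5 + 2.8 = 8.7 kJ/mol.
Max at 240° (25.9 kJ/mol), min at 60° (7.1 kJ/mol); barrier = 18.8 kJ/mol.

18.8 kJ/mol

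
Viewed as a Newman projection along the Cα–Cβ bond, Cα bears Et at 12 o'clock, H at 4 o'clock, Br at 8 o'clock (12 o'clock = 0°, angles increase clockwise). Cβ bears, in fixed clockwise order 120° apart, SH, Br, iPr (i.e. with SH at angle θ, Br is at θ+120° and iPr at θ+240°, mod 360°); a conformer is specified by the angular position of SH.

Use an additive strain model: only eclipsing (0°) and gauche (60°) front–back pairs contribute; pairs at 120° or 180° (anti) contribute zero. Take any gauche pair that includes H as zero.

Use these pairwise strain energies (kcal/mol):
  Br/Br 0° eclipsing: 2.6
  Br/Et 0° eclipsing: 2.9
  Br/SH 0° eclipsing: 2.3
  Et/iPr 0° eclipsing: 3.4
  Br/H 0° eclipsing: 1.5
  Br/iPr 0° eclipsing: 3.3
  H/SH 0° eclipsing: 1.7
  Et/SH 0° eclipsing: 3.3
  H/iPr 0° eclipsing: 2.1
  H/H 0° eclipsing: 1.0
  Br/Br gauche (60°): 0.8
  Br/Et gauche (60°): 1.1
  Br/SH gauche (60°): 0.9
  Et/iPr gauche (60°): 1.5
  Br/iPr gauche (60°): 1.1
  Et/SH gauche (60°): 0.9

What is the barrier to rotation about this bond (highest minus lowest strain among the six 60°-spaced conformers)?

4.1 kcal/mol

SH at 0° (eclipsed): Et(0°)/SH(0°) eclipsed 3.3; H(120°)/Br(120°) eclipsed 1.5; Br(240°)/iPr(240°) eclipsed 3.3 → 8.1 kcal/mol.
SH at 60° (staggered): Et(0°)/SH(60°) gauche 0.9; Et(0°)/iPr(300°) gauche 1.5; Br(240°)/Br(180°) gauche 0.8; Br(240°)/iPr(300°) gauche 1.1 → 4.3 kcal/mol.
SH at 120° (eclipsed): Et(0°)/iPr(0°) eclipsed 3.4; H(120°)/SH(120°) eclipsed 1.7; Br(240°)/Br(240°) eclipsed 2.6 → 7.7 kcal/mol.
SH at 180° (staggered): Et(0°)/Br(300°) gauche 1.1; Et(0°)/iPr(60°) gauche 1.5; Br(240°)/SH(180°) gauche 0.9; Br(240°)/Br(300°) gauche 0.8 → 4.3 kcal/mol.
SH at 240° (eclipsed): Et(0°)/Br(0°) eclipsed 2.9; H(120°)/iPr(120°) eclipsed 2.1; Br(240°)/SH(240°) eclipsed 2.3 → 7.3 kcal/mol.
SH at 300° (staggered): Et(0°)/SH(300°) gauche 0.9; Et(0°)/Br(60°) gauche 1.1; Br(240°)/SH(300°) gauche 0.9; Br(240°)/iPr(180°) gauche 1.1 → 4.0 kcal/mol.
Max at 0° (8.1 kcal/mol), min at 300° (4.0 kcal/mol); barrier = 4.1 kcal/mol.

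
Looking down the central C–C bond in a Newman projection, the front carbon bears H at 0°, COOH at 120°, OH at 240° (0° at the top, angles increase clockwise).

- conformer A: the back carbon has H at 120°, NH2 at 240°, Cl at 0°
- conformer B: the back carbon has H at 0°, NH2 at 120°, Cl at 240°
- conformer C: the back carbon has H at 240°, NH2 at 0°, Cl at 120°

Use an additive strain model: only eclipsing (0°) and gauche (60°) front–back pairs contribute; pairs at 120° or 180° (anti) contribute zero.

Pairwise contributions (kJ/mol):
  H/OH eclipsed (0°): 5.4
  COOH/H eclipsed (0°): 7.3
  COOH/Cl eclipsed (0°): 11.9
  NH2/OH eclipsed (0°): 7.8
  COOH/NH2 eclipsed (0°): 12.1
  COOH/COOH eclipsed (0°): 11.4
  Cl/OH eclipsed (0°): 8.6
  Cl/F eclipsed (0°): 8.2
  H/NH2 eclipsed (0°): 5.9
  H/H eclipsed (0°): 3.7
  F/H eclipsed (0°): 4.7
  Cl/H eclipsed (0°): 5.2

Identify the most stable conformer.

A

A is eclipsed. H at 0° is eclipsed with Cl at 0° (5.2); COOH at 120° is eclipsed with H at 120° (7.3); OH at 240° is eclipsed with NH2 at 240° (7.8). Total 20.3 kJ/mol.
B is eclipsed. H at 0° is eclipsed with H at 0° (3.7); COOH at 120° is eclipsed with NH2 at 120° (12.1); OH at 240° is eclipsed with Cl at 240° (8.6). Total 24.4 kJ/mol.
C is eclipsed. H at 0° is eclipsed with NH2 at 0° (5.9); COOH at 120° is eclipsed with Cl at 120° (11.9); OH at 240° is eclipsed with H at 240° (5.4). Total 23.2 kJ/mol.
A has the lowest total (20.3 kJ/mol).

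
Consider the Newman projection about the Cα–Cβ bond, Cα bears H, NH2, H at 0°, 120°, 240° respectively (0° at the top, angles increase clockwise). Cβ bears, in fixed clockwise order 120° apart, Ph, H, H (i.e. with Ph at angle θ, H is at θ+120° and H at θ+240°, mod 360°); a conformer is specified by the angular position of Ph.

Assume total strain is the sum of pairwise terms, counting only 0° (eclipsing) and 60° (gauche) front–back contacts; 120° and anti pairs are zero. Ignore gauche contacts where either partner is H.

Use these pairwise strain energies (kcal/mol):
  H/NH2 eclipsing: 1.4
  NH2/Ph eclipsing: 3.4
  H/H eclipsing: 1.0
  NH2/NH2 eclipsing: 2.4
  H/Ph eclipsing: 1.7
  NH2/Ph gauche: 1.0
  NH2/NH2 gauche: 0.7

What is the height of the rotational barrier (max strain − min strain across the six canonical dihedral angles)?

5.4 kcal/mol

Ph at 0° (eclipsed): H(0°)/Ph(0°) eclipsed 1.7; NH2(120°)/H(120°) eclipsed 1.4; H(240°)/H(240°) eclipsed 1.0 → 4.1 kcal/mol.
Ph at 60° (staggered): NH2(120°)/Ph(60°) gauche 1.0 → 1.0 kcal/mol.
Ph at 120° (eclipsed): H(0°)/H(0°) eclipsed 1.0; NH2(120°)/Ph(120°) eclipsed 3.4; H(240°)/H(240°) eclipsed 1.0 → 5.4 kcal/mol.
Ph at 180° (staggered): NH2(120°)/Ph(180°) gauche 1.0 → 1.0 kcal/mol.
Ph at 240° (eclipsed): H(0°)/H(0°) eclipsed 1.0; NH2(120°)/H(120°) eclipsed 1.4; H(240°)/Ph(240°) eclipsed 1.7 → 4.1 kcal/mol.
Ph at 300° (staggered): no non-H gauche contacts → 0.0 kcal/mol.
Max at 120° (5.4 kcal/mol), min at 300° (0.0 kcal/mol); barrier = 5.4 kcal/mol.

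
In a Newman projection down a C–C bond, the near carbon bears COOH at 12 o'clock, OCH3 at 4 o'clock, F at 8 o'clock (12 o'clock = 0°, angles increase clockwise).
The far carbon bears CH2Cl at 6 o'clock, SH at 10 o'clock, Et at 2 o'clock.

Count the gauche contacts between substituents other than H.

6

Non-H gauche pairs: COOH(0°)/SH(300°); COOH(0°)/Et(60°); OCH3(120°)/CH2Cl(180°); OCH3(120°)/Et(60°); F(240°)/CH2Cl(180°); F(240°)/SH(300°) — 6 interactions.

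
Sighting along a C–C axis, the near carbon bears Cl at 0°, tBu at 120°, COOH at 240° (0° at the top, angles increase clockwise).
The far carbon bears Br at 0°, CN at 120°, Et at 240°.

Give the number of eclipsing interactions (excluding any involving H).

Non-H eclipsing pairs: Cl(0°)/Br(0°); tBu(120°)/CN(120°); COOH(240°)/Et(240°) — 3 interactions.

3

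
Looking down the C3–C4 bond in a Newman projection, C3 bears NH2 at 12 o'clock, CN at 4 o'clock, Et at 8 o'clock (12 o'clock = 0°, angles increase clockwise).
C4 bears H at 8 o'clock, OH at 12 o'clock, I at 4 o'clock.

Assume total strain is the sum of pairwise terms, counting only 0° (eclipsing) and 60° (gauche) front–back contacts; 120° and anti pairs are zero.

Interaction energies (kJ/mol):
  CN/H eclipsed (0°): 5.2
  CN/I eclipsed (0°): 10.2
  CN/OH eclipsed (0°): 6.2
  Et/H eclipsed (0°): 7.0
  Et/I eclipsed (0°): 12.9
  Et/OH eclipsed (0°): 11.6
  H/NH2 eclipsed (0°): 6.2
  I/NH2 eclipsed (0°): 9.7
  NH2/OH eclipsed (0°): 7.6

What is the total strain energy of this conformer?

This conformer (eclipsed): NH2(0°)/OH(0°) eclipsed 7.6; CN(120°)/I(120°) eclipsed 10.2; Et(240°)/H(240°) eclipsed 7.0 → 24.8 kJ/mol.

24.8 kJ/mol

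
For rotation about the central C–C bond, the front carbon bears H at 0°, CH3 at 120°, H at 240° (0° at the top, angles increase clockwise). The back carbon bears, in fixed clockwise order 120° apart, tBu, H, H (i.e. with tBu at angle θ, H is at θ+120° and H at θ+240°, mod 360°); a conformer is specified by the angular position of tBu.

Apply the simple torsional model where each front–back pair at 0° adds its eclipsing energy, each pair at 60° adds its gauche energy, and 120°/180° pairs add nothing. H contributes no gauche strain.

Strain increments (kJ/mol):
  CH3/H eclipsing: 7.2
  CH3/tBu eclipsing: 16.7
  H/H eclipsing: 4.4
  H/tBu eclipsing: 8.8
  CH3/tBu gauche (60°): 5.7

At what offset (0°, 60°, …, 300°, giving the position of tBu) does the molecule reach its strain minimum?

tBu at 0° (eclipsed): H–tBu eclipsed, CH3–H eclipsed, H–H eclipsed; 8.8 + 7.2 + 4.4 = 20.4 kJ/mol.
tBu at 60° (staggered): CH3–tBu gauche; 5.7 = 5.7 kJ/mol.
tBu at 120° (eclipsed): H–H eclipsed, CH3–tBu eclipsed, H–H eclipsed; 4.4 + 16.7 + 4.4 = 25.5 kJ/mol.
tBu at 180° (staggered): CH3–tBu gauche; 5.7 = 5.7 kJ/mol.
tBu at 240° (eclipsed): H–H eclipsed, CH3–H eclipsed, H–tBu eclipsed; 4.4 + 7.2 + 8.8 = 20.4 kJ/mol.
tBu at 300° (staggered): no non-H gauche contacts → 0.0 kJ/mol.
The minimum (0.0 kJ/mol) occurs with tBu at 300°.

300°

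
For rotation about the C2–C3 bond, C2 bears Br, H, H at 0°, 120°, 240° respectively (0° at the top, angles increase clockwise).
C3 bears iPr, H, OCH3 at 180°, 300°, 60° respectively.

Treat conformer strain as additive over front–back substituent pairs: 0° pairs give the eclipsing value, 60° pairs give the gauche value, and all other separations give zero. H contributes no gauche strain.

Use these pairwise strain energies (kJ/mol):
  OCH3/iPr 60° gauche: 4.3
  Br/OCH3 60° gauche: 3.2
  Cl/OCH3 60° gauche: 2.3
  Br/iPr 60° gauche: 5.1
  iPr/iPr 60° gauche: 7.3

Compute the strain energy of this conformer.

3.2 kJ/mol

This conformer (staggered): Br–OCH3 gauche; 3.2 = 3.2 kJ/mol.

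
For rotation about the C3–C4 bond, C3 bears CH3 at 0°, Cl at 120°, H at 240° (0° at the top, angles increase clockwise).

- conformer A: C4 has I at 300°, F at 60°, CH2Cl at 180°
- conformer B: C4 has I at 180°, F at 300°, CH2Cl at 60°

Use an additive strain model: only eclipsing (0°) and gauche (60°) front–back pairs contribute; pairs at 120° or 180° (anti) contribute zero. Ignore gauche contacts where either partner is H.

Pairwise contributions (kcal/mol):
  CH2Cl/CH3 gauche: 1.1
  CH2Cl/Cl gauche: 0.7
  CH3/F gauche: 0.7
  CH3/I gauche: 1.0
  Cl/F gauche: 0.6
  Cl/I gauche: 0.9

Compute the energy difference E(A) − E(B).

-0.4 kcal/mol

A (staggered): CH3(0°)/I(300°) gauche 1.0; CH3(0°)/F(60°) gauche 0.7; Cl(120°)/F(60°) gauche 0.6; Cl(120°)/CH2Cl(180°) gauche 0.7 → 3.0 kcal/mol.
B (staggered): CH3(0°)/F(300°) gauche 0.7; CH3(0°)/CH2Cl(60°) gauche 1.1; Cl(120°)/I(180°) gauche 0.9; Cl(120°)/CH2Cl(60°) gauche 0.7 → 3.4 kcal/mol.
E(A) − E(B) = 3.0 − 3.4 = -0.4 kcal/mol.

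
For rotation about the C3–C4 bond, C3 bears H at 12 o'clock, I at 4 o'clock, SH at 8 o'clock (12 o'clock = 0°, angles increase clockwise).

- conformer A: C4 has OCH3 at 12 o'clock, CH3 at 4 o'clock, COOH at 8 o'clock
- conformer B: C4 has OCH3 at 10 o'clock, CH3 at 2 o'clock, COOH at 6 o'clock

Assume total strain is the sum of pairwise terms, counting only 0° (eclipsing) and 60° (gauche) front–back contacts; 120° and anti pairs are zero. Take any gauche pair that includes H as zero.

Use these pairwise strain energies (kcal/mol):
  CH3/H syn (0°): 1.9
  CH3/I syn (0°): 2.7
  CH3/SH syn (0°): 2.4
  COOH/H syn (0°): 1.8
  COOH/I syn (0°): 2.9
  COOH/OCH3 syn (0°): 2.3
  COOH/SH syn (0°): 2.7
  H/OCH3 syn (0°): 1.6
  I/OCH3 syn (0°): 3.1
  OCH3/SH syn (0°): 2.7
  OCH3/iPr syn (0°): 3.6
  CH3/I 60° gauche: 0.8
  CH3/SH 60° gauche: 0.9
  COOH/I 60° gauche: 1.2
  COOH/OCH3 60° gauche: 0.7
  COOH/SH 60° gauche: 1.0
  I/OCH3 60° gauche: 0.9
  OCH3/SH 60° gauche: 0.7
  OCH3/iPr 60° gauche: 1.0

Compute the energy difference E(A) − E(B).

A (eclipsed): H(0°)/OCH3(0°) eclipsed 1.6; I(120°)/CH3(120°) eclipsed 2.7; SH(240°)/COOH(240°) eclipsed 2.7 → 7.0 kcal/mol.
B (staggered): I(120°)/CH3(60°) gauche 0.8; I(120°)/COOH(180°) gauche 1.2; SH(240°)/OCH3(300°) gauche 0.7; SH(240°)/COOH(180°) gauche 1.0 → 3.7 kcal/mol.
E(A) − E(B) = 7.0 − 3.7 = +3.3 kcal/mol.

+3.3 kcal/mol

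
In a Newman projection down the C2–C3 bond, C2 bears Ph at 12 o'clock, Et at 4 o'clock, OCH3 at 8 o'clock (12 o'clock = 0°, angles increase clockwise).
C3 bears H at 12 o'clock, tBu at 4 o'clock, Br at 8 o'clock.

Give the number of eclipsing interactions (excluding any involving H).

2

Non-H eclipsing pairs: Et(120°)/tBu(120°); OCH3(240°)/Br(240°) — 2 interactions.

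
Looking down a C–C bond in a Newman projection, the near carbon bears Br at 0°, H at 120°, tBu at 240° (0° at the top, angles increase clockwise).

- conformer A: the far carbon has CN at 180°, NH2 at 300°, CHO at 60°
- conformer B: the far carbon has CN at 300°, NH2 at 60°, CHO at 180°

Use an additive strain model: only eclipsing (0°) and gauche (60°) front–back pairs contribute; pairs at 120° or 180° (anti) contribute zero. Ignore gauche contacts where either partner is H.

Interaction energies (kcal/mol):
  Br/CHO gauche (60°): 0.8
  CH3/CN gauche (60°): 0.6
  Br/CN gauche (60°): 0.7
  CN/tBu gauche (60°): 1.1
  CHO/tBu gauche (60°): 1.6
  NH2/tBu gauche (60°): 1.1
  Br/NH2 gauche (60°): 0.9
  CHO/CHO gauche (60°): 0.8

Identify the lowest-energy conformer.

A is staggered. Br at 0° is gauche with NH2 at 300° (0.9); Br at 0° is gauche with CHO at 60° (0.8); tBu at 240° is gauche with CN at 180° (1.1); tBu at 240° is gauche with NH2 at 300° (1.1). Total 3.9 kcal/mol.
B is staggered. Br at 0° is gauche with CN at 300° (0.7); Br at 0° is gauche with NH2 at 60° (0.9); tBu at 240° is gauche with CN at 300° (1.1); tBu at 240° is gauche with CHO at 180° (1.6). Total 4.3 kcal/mol.
A has the lowest total (3.9 kcal/mol).

A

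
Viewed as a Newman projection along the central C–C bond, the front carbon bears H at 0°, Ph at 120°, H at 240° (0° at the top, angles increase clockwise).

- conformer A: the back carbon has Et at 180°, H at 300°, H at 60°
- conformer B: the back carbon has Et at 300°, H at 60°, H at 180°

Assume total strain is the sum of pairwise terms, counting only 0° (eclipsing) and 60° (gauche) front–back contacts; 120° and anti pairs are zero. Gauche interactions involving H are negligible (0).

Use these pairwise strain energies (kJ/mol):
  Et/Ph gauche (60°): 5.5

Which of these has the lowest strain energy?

B

A (staggered): Ph–Et gauche; 5.5 = 5.5 kJ/mol.
B (staggered): no non-H gauche contacts → 0.0 kJ/mol.
B has the lowest total (0.0 kJ/mol).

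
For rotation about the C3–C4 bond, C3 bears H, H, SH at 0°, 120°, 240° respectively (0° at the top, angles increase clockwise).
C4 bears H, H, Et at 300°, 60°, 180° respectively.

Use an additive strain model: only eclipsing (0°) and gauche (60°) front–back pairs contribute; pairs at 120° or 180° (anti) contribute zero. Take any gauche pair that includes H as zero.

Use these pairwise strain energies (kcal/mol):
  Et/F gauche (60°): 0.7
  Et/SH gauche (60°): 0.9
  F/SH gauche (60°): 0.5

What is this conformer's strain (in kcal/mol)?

This conformer is staggered. SH at 240° is gauche with Et at 180° (0.9). Total 0.9 kcal/mol.

0.9 kcal/mol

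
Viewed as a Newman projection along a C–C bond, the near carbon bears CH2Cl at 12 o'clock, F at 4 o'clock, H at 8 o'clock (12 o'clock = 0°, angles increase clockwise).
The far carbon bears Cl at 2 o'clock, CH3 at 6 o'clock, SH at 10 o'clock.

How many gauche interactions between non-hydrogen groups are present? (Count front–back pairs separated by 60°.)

Non-H gauche pairs: CH2Cl(0°)/Cl(60°); CH2Cl(0°)/SH(300°); F(120°)/Cl(60°); F(120°)/CH3(180°) — 4 interactions.

4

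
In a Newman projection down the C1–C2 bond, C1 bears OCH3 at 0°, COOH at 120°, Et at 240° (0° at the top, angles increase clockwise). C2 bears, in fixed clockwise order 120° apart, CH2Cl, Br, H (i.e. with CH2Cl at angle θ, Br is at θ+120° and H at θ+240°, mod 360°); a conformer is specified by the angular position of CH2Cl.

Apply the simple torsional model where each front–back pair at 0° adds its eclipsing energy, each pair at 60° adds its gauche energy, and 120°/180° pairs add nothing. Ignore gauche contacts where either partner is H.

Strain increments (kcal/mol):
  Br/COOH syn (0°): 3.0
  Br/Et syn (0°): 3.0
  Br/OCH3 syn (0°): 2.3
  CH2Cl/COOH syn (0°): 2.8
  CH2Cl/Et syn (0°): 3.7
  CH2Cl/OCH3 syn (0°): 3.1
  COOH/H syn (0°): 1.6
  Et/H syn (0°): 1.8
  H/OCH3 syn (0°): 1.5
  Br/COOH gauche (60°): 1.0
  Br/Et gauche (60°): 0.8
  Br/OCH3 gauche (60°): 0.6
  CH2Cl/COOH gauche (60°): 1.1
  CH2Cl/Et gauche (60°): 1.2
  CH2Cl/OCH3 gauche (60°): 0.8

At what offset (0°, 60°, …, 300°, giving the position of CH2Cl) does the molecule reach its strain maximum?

CH2Cl at 0° (eclipsed): OCH3–CH2Cl eclipsed, COOH–Br eclipsed, Et–H eclipsed; 3.1 + 3.0 + 1.8 = 7.9 kcal/mol.
CH2Cl at 60° (staggered): OCH3–CH2Cl gauche, COOH–CH2Cl gauche, COOH–Br gauche, Et–Br gauche; 0.8 + 1.1 + 1.0 + 0.8 = 3.7 kcal/mol.
CH2Cl at 120° (eclipsed): OCH3–H eclipsed, COOH–CH2Cl eclipsed, Et–Br eclipsed; 1.5 + 2.8 + 3.0 = 7.3 kcal/mol.
CH2Cl at 180° (staggered): OCH3–Br gauche, COOH–CH2Cl gauche, Et–CH2Cl gauche, Et–Br gauche; 0.6 + 1.1 + 1.2 + 0.8 = 3.7 kcal/mol.
CH2Cl at 240° (eclipsed): OCH3–Br eclipsed, COOH–H eclipsed, Et–CH2Cl eclipsed; 2.3 + 1.6 + 3.7 = 7.6 kcal/mol.
CH2Cl at 300° (staggered): OCH3–CH2Cl gauche, OCH3–Br gauche, COOH–Br gauche, Et–CH2Cl gauche; 0.8 + 0.6 + 1.0 + 1.2 = 3.6 kcal/mol.
The maximum (7.9 kcal/mol) occurs with CH2Cl at 0°.

0°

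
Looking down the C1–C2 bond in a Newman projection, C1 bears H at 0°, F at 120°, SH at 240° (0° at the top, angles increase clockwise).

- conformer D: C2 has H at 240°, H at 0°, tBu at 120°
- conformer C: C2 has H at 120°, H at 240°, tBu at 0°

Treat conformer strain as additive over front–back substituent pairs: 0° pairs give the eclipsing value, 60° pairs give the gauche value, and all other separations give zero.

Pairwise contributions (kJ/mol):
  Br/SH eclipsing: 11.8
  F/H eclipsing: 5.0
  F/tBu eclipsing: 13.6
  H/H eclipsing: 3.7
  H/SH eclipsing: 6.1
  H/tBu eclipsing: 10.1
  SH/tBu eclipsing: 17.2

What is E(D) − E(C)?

D (eclipsed): H–H eclipsed, F–tBu eclipsed, SH–H eclipsed; 3.7 + 13.6 + 6.1 = 23.4 kJ/mol.
C (eclipsed): H–tBu eclipsed, F–H eclipsed, SH–H eclipsed; 10.1 + 5.0 + 6.1 = 21.2 kJ/mol.
E(D) − E(C) = 23.4 − 21.2 = +2.2 kJ/mol.

+2.2 kJ/mol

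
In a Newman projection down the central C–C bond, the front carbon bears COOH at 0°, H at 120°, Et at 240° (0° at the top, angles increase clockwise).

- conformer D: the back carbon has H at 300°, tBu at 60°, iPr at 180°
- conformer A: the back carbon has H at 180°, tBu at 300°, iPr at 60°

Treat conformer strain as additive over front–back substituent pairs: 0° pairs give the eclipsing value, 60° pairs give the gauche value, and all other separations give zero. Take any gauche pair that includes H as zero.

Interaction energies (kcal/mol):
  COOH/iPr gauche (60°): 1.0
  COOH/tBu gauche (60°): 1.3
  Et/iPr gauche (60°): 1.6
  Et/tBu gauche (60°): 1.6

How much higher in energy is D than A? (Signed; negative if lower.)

D is staggered. COOH at 0° is gauche with tBu at 60° (1.3); Et at 240° is gauche with iPr at 180° (1.6). Total 2.9 kcal/mol.
A is staggered. COOH at 0° is gauche with tBu at 300° (1.3); COOH at 0° is gauche with iPr at 60° (1.0); Et at 240° is gauche with tBu at 300° (1.6). Total 3.9 kcal/mol.
E(D) − E(A) = 2.9 − 3.9 = -1.0 kcal/mol.

-1.0 kcal/mol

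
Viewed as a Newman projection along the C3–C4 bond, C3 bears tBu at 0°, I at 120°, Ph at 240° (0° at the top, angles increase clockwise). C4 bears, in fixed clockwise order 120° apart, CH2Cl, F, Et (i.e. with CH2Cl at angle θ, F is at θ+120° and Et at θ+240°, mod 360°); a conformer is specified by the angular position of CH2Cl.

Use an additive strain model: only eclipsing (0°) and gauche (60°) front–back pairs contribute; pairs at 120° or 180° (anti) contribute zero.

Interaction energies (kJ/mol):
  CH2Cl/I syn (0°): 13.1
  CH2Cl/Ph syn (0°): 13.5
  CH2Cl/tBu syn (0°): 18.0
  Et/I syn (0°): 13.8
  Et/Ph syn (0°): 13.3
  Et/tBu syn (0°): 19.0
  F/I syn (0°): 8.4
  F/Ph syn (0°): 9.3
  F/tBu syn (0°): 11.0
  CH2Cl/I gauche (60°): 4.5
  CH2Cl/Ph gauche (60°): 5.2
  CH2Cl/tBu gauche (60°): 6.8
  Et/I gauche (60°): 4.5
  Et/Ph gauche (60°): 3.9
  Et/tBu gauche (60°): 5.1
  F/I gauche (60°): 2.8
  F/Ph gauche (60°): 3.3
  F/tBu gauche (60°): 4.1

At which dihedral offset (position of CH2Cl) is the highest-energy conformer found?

120°

CH2Cl at 0° (eclipsed): tBu(0°)/CH2Cl(0°) eclipsed 18.0; I(120°)/F(120°) eclipsed 8.4; Ph(240°)/Et(240°) eclipsed 13.3 → 39.7 kJ/mol.
CH2Cl at 60° (staggered): tBu(0°)/CH2Cl(60°) gauche 6.8; tBu(0°)/Et(300°) gauche 5.1; I(120°)/CH2Cl(60°) gauche 4.5; I(120°)/F(180°) gauche 2.8; Ph(240°)/F(180°) gauche 3.3; Ph(240°)/Et(300°) gauche 3.9 → 26.4 kJ/mol.
CH2Cl at 120° (eclipsed): tBu(0°)/Et(0°) eclipsed 19.0; I(120°)/CH2Cl(120°) eclipsed 13.1; Ph(240°)/F(240°) eclipsed 9.3 → 41.4 kJ/mol.
CH2Cl at 180° (staggered): tBu(0°)/F(300°) gauche 4.1; tBu(0°)/Et(60°) gauche 5.1; I(120°)/CH2Cl(180°) gauche 4.5; I(120°)/Et(60°) gauche 4.5; Ph(240°)/CH2Cl(180°) gauche 5.2; Ph(240°)/F(300°) gauche 3.3 → 26.7 kJ/mol.
CH2Cl at 240° (eclipsed): tBu(0°)/F(0°) eclipsed 11.0; I(120°)/Et(120°) eclipsed 13.8; Ph(240°)/CH2Cl(240°) eclipsed 13.5 → 38.3 kJ/mol.
CH2Cl at 300° (staggered): tBu(0°)/CH2Cl(300°) gauche 6.8; tBu(0°)/F(60°) gauche 4.1; I(120°)/F(60°) gauche 2.8; I(120°)/Et(180°) gauche 4.5; Ph(240°)/CH2Cl(300°) gauche 5.2; Ph(240°)/Et(180°) gauche 3.9 → 27.3 kJ/mol.
The maximum (41.4 kJ/mol) occurs with CH2Cl at 120°.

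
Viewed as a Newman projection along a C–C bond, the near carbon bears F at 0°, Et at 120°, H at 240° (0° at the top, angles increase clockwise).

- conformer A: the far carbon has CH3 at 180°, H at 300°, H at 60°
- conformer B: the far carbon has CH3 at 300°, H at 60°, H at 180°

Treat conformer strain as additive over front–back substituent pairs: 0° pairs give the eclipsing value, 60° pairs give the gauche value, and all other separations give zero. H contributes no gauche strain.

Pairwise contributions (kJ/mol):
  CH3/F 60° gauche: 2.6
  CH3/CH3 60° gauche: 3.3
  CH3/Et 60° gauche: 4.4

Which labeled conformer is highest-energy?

A is staggered. Et at 120° is gauche with CH3 at 180° (4.4). Total 4.4 kJ/mol.
B is staggered. F at 0° is gauche with CH3 at 300° (2.6). Total 2.6 kJ/mol.
A has the highest total (4.4 kJ/mol).

A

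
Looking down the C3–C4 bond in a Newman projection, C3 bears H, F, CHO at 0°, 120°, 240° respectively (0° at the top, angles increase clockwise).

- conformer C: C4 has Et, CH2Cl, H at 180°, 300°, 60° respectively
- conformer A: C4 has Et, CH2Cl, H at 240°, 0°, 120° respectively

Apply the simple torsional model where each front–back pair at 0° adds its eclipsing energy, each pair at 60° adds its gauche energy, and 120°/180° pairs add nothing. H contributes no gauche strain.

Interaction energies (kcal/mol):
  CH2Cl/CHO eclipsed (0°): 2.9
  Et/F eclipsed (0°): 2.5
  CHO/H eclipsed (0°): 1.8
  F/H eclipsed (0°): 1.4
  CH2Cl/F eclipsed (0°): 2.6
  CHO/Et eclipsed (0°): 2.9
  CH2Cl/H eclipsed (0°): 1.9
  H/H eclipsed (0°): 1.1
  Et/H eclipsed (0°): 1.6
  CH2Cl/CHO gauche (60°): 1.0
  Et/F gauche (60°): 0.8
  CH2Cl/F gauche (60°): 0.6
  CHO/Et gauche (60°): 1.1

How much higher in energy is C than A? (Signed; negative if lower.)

C (staggered): F(120°)/Et(180°) gauche 0.8; CHO(240°)/Et(180°) gauche 1.1; CHO(240°)/CH2Cl(300°) gauche 1.0 → 2.9 kcal/mol.
A (eclipsed): H(0°)/CH2Cl(0°) eclipsed 1.9; F(120°)/H(120°) eclipsed 1.4; CHO(240°)/Et(240°) eclipsed 2.9 → 6.2 kcal/mol.
E(C) − E(A) = 2.9 − 6.2 = -3.3 kcal/mol.

-3.3 kcal/mol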